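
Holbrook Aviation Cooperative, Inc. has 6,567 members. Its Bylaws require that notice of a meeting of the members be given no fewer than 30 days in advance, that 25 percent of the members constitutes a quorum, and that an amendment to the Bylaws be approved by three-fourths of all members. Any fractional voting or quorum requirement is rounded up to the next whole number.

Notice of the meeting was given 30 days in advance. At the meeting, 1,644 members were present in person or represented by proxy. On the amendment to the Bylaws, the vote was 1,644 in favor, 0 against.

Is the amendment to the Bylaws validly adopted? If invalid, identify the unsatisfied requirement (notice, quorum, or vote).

Invalid — vote requirement not satisfied.

Notice: 30 days given; 30 required. Satisfied.
Quorum: 25% of 6,567 = 1,641.75, rounded up to 1,642; 1,644 present. Satisfied.
Vote: requires three-fourths of all members (6,567); 3/4 of 6567 = 4925.25, rounded up to 4926, so 4,926 needed; 1,644 in favor. Not satisfied.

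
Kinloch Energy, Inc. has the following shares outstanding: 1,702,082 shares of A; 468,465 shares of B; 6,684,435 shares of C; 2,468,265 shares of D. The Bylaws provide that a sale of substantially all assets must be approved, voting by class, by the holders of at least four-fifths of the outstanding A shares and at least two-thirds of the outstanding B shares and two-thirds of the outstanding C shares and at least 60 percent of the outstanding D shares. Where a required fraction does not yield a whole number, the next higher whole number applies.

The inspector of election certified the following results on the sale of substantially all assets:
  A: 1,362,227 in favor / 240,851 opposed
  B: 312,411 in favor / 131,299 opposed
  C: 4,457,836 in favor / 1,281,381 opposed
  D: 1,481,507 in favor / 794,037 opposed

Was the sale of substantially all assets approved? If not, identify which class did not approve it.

Approved — every class gave the required vote.

A: 4/5 of 1702082 = 1361665.60, rounded up to 1361666; 1,361,666 required, 1,362,227 in favor — approved.
B: 2/3 of 468465 = 312310; 312,310 required, 312,411 in favor — approved.
C: 2/3 of 6684435 = 4456290; 4,456,290 required, 4,457,836 in favor — approved.
D: 3/5 of 2468265 = 1480959; 1,480,959 required, 1,481,507 in favor — approved.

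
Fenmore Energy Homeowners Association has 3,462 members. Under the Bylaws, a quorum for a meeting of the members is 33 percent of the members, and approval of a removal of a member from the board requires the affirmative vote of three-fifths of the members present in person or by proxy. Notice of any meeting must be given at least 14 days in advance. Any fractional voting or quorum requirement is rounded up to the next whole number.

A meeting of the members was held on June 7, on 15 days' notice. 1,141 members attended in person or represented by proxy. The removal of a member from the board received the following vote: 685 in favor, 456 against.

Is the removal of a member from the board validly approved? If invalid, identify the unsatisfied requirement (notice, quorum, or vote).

Notice: 15 days given; 14 required. Satisfied.
Quorum: 33% of 3,462 = 1,142.46, rounded up to 1,143; 1,141 present. Not satisfied.
Vote: requires three-fifths of those present (1,141); 3/5 of 1141 = 684.60, rounded up to 685, so 685 needed; 685 in favor. Satisfied.

Invalid — quorum requirement not satisfied.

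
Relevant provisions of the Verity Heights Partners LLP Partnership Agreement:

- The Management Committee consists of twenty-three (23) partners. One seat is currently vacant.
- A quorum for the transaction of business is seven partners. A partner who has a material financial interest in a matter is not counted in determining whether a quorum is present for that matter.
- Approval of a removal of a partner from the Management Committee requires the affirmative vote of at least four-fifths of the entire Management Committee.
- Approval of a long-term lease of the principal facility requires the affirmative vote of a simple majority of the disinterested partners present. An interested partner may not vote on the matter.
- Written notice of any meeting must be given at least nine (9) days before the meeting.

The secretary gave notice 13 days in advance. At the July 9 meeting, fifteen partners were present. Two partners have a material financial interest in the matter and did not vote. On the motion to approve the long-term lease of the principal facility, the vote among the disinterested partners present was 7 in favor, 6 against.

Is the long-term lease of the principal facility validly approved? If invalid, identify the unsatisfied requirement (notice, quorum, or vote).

Valid — all requirements satisfied.

Notice: 13 days given; 9 required (13 ≥ 9). Satisfied.
Quorum: 15 present, but the 2 interested partners do not count, leaving 13. Quorum is 7. Satisfied.
Vote: the long-term lease of the principal facility requires a majority of the disinterested partners present (15 − 2 = 13). A majority of 13 is 7, so 7 affirmative votes are needed; 7 voted in favor. Satisfied.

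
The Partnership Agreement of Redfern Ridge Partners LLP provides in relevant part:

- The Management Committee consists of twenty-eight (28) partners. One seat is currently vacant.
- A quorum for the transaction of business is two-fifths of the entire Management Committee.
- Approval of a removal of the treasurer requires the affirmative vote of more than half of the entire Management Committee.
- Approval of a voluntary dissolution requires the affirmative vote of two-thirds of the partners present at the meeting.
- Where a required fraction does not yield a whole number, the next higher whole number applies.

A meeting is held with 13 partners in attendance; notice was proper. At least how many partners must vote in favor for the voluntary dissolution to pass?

The voluntary dissolution requires two-thirds of the partners present (13).
2/3 of 13 = 8.67, rounded up to 9.

9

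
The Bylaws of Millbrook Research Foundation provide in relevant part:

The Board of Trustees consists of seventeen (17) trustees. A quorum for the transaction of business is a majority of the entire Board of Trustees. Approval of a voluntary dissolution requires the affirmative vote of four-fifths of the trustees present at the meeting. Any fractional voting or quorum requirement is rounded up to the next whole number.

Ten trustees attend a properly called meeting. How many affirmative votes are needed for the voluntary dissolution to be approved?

8

The voluntary dissolution requires four-fifths of the trustees present (10).
4/5 of 10 = 8.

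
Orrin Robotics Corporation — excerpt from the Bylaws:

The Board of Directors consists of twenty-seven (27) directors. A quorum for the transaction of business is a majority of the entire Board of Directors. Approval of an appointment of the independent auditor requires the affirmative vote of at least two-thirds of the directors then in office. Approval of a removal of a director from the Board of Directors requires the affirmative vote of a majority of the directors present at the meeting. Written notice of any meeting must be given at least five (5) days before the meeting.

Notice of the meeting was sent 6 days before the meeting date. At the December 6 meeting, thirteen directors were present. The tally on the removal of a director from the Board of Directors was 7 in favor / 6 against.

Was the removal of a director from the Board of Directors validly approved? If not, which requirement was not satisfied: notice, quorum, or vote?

Invalid — quorum requirement not satisfied.

Notice: 6 days given; 5 required (6 ≥ 5). Satisfied.
Quorum: 13 present; quorum is 14. Not satisfied.
Vote: the removal of a director from the Board of Directors requires a majority of the directors present (13). A majority of 13 is 7, so 7 affirmative votes are needed; 7 voted in favor. Satisfied. (Moot — without a quorum no business can be validly transacted.)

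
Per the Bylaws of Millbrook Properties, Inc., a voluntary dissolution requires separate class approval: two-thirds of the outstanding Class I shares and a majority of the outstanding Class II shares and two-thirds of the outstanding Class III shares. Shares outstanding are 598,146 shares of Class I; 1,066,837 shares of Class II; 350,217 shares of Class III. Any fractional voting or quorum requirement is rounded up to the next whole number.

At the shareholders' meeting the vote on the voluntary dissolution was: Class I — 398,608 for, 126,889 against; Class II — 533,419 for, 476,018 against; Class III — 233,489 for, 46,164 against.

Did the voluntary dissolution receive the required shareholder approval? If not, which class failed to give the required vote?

Not approved — the Class I shares did not give the required vote.

Class I: 2/3 of 598146 = 398764; 398,764 required, 398,608 in favor — not approved.
Class II: a majority of 1066837 is 533419; 533,419 required, 533,419 in favor — approved.
Class III: 2/3 of 350217 = 233478; 233,478 required, 233,489 in favor — approved.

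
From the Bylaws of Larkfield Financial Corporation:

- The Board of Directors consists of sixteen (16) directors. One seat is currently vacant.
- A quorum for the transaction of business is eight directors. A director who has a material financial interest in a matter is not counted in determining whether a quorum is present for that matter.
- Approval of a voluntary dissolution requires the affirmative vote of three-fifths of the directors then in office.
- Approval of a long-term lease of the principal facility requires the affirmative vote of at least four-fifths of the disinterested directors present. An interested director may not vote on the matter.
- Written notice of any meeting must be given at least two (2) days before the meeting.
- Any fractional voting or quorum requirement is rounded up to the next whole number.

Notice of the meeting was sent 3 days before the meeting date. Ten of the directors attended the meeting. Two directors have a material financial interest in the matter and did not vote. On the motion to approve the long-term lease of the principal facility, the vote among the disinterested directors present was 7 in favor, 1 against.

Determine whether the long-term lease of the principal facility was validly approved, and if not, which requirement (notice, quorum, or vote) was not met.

Valid — all requirements satisfied.

Notice: 3 days given; 2 required (3 ≥ 2). Satisfied.
Quorum: 10 present, but the 2 interested directors do not count, leaving 8. Quorum is 8. Satisfied.
Vote: the long-term lease of the principal facility requires four-fifths of the disinterested directors present (10 − 2 = 8). 4/5 of 8 = 6.40, rounded up to 7, so 7 affirmative votes are needed; 7 voted in favor. Satisfied.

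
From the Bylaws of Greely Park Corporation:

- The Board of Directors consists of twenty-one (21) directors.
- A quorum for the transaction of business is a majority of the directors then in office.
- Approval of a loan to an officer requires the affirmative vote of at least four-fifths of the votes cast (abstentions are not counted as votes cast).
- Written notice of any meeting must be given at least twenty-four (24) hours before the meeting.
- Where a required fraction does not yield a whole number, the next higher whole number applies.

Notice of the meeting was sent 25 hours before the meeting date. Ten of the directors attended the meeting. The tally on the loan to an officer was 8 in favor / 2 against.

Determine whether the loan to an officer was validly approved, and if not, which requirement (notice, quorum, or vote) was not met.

Invalid — quorum requirement not satisfied.

Notice: 25 hours given; 24 required (25 ≥ 24). Satisfied.
Quorum: 10 present; quorum is 11. Not satisfied.
Vote: the loan to an officer requires four-fifths of the votes cast (10). 4/5 of 10 = 8, so 8 affirmative votes are needed; 8 voted in favor. Satisfied. (Moot — without a quorum no business can be validly transacted.)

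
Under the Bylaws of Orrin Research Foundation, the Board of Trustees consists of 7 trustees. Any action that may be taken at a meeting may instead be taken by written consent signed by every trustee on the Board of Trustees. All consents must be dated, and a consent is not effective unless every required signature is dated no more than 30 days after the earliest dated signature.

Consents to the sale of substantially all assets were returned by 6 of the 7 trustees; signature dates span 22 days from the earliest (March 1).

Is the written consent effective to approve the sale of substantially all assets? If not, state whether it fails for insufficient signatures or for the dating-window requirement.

Not effective — insufficient signatures.

Signatures required: every one of 7 — unanimous means all 7, so 7 needed; 6 signed. Insufficient.
Dating window: the latest signature is 22 days after the earliest; the limit is 30 days. Within the window.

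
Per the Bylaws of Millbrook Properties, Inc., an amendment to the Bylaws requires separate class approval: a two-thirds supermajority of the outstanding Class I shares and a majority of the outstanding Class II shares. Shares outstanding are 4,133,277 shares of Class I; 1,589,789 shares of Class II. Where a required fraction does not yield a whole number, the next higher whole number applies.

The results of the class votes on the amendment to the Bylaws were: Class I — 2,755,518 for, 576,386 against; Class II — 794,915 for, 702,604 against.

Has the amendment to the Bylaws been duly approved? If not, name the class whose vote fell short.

Approved — every class gave the required vote.

Class I: 2/3 of 4133277 = 2755518; 2,755,518 required, 2,755,518 in favor — approved.
Class II: a majority of 1589789 is 794895; 794,895 required, 794,915 in favor — approved.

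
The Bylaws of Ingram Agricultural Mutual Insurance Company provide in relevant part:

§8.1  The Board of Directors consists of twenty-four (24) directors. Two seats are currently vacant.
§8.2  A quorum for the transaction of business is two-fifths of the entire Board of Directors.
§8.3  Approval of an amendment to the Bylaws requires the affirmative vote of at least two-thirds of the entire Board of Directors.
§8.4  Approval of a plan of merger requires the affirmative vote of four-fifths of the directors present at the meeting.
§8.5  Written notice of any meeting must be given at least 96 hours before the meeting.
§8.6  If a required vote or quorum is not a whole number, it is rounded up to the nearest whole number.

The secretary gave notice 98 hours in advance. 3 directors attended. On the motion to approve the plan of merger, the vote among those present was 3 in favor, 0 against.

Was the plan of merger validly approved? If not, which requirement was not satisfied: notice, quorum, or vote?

Invalid — quorum requirement not satisfied.

Notice: 98 hours given; 96 required (98 ≥ 96). Satisfied.
Quorum: 3 present; quorum is 10. Not satisfied.
Vote: the plan of merger requires four-fifths of the directors present (3). 4/5 of 3 = 2.40, rounded up to 3, so 3 affirmative votes are needed; 3 voted in favor. Satisfied. (Moot — without a quorum no business can be validly transacted.)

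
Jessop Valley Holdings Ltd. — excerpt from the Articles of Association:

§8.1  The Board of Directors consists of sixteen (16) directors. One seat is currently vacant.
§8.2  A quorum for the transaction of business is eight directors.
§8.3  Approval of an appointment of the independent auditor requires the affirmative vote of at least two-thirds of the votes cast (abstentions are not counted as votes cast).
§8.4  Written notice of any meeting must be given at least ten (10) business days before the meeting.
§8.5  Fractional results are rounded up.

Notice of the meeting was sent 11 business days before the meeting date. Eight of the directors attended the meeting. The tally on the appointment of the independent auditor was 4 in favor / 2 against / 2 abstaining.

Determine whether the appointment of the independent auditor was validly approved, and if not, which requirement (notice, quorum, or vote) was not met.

Notice: 11 business days given; 10 required (11 ≥ 10). Satisfied.
Quorum: 8 present; quorum is 8. Satisfied.
Vote: the appointment of the independent auditor requires two-thirds of the votes cast (8 present − 2 abstaining = 6). 2/3 of 6 = 4, so 4 affirmative votes are needed; 4 voted in favor. Satisfied.

Valid — all requirements satisfied.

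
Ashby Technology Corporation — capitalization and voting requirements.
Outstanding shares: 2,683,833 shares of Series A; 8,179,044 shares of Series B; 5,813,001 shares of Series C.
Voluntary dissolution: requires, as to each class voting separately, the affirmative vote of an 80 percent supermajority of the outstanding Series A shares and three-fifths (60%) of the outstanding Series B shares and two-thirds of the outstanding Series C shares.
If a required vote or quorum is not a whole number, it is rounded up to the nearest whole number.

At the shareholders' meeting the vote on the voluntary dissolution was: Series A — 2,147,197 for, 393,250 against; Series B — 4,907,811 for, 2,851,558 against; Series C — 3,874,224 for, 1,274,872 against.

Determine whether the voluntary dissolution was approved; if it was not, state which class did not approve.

Series A: 4/5 of 2683833 = 2147066.40, rounded up to 2147067; 2,147,067 required, 2,147,197 in favor — approved.
Series B: 3/5 of 8179044 = 4907426.40, rounded up to 4907427; 4,907,427 required, 4,907,811 in favor — approved.
Series C: 2/3 of 5813001 = 3875334; 3,875,334 required, 3,874,224 in favor — not approved.

Not approved — the Series C shares did not give the required vote.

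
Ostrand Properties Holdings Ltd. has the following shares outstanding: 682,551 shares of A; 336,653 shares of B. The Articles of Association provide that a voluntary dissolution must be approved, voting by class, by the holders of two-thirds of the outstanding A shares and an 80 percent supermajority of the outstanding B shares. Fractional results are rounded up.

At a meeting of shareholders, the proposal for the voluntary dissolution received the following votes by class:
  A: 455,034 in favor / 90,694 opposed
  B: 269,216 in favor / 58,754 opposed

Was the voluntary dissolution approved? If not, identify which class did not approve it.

A: 2/3 of 682551 = 455034; 455,034 required, 455,034 in favor — approved.
B: 4/5 of 336653 = 269322.40, rounded up to 269323; 269,323 required, 269,216 in favor — not approved.

Not approved — the B shares did not give the required vote.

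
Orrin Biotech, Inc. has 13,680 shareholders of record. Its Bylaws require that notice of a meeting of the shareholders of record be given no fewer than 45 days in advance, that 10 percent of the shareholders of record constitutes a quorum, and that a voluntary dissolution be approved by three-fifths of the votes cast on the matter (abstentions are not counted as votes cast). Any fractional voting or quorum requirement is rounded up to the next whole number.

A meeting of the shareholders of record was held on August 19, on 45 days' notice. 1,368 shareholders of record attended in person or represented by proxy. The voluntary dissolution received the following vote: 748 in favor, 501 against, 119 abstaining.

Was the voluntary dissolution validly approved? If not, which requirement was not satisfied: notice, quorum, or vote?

Notice: 45 days given; 45 required. Satisfied.
Quorum: 10% of 13,680 = 1,368; 1,368 present. Satisfied.
Vote: requires three-fifths of the votes cast (1,368 − 119 abstaining = 1,249); 3/5 of 1249 = 749.40, rounded up to 750, so 750 needed; 748 in favor. Not satisfied.

Invalid — vote requirement not satisfied.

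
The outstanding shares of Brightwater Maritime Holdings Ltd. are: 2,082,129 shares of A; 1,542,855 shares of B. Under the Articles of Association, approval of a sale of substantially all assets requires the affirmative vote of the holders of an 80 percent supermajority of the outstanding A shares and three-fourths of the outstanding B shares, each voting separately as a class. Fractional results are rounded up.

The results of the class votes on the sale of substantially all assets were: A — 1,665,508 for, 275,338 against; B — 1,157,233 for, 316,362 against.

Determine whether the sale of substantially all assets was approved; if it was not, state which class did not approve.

Not approved — the A shares did not give the required vote.

A: 4/5 of 2082129 = 1665703.20, rounded up to 1665704; 1,665,704 required, 1,665,508 in favor — not approved.
B: 3/4 of 1542855 = 1157141.25, rounded up to 1157142; 1,157,142 required, 1,157,233 in favor — approved.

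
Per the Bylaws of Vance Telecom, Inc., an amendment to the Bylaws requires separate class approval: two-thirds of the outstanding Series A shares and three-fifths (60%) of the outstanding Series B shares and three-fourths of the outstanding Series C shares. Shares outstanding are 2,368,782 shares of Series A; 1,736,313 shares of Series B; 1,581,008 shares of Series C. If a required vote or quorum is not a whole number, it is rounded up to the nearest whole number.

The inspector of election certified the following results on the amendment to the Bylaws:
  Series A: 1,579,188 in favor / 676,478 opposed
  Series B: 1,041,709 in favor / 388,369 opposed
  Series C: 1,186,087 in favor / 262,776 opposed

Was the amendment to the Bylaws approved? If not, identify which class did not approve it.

Series A: 2/3 of 2368782 = 1579188; 1,579,188 required, 1,579,188 in favor — approved.
Series B: 3/5 of 1736313 = 1041787.80, rounded up to 1041788; 1,041,788 required, 1,041,709 in favor — not approved.
Series C: 3/4 of 1581008 = 1185756; 1,185,756 required, 1,186,087 in favor — approved.

Not approved — the Series B shares did not give the required vote.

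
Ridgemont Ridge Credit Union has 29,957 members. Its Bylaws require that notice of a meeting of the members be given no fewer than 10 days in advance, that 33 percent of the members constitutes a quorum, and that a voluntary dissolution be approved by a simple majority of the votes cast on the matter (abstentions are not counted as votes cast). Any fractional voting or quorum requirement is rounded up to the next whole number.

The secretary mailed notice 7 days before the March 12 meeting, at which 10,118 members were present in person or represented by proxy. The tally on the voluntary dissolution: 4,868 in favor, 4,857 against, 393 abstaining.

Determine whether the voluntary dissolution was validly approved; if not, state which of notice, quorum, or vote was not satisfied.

Notice: 7 days given; 10 required. Not satisfied.
Quorum: 33% of 29,957 = 9,885.81, rounded up to 9,886; 10,118 present. Satisfied.
Vote: requires a majority of the votes cast (10,118 − 393 abstaining = 9,725); a majority of 9725 is 4863, so 4,863 needed; 4,868 in favor. Satisfied.

Invalid — notice requirement not satisfied.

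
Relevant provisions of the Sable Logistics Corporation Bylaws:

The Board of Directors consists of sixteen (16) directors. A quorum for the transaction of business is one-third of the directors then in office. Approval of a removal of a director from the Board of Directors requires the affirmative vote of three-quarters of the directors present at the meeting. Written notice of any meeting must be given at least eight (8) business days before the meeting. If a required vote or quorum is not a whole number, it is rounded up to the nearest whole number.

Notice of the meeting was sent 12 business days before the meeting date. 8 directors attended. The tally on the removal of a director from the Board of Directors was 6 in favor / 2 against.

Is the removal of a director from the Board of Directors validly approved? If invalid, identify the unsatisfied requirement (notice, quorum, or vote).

Valid — all requirements satisfied.

Notice: 12 business days given; 8 required (12 ≥ 8). Satisfied.
Quorum: 8 present; quorum is 6. Satisfied.
Vote: the removal of a director from the Board of Directors requires three-fourths of the directors present (8). 3/4 of 8 = 6, so 6 affirmative votes are needed; 6 voted in favor. Satisfied.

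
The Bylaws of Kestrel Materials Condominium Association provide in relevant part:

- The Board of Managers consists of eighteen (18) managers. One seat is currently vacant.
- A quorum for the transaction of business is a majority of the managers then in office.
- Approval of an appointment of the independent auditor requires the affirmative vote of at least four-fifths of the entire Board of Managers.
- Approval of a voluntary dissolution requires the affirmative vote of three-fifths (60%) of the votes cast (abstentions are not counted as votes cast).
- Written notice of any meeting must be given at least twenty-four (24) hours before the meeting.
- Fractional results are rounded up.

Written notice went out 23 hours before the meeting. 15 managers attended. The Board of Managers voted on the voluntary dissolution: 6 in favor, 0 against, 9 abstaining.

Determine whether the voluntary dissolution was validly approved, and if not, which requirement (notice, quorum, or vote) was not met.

Notice: 23 hours given; 24 required (23 < 24). Not satisfied.
Quorum: 15 present; quorum is 9. Satisfied.
Vote: the voluntary dissolution requires three-fifths of the votes cast (15 present − 9 abstaining = 6). 3/5 of 6 = 3.60, rounded up to 4, so 4 affirmative votes are needed; 6 voted in favor. Satisfied.

Invalid — notice requirement not satisfied.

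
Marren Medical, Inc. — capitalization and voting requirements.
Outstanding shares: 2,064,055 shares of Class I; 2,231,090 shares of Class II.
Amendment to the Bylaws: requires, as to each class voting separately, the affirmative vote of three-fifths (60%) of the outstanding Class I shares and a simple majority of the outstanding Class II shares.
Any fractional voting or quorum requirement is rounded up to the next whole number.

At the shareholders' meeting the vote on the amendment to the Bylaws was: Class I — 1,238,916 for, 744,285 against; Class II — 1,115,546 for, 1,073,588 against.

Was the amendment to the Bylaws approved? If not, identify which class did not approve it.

Class I: 3/5 of 2064055 = 1238433; 1,238,433 required, 1,238,916 in favor — approved.
Class II: a majority of 2231090 is 1115546; 1,115,546 required, 1,115,546 in favor — approved.

Approved — every class gave the required vote.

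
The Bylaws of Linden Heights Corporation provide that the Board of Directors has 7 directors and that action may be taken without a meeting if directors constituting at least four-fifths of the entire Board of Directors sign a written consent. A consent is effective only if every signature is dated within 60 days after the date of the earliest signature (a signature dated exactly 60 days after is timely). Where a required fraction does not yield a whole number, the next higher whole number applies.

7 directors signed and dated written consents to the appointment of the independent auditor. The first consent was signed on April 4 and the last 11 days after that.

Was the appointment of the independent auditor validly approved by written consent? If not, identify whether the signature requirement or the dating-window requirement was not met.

Signatures required: at least four-fifths of 7 — 4/5 of 7 = 5.60, rounded up to 6, so 6 needed; 7 signed. Sufficient.
Dating window: the latest signature is 11 days after the earliest; the limit is 60 days. Within the window.

Effective — both the signature and dating-window requirements are satisfied.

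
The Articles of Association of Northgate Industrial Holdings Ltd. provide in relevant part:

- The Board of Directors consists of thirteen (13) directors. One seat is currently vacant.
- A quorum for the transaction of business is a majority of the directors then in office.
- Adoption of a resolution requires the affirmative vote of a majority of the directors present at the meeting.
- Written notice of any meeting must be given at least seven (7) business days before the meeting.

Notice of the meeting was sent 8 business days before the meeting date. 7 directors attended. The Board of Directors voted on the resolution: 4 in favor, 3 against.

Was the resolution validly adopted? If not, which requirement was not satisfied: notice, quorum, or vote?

Valid — all requirements satisfied.

Notice: 8 business days given; 7 required (8 ≥ 7). Satisfied.
Quorum: 7 present; quorum is 7. Satisfied.
Vote: the resolution requires a majority of the directors present (7). A majority of 7 is 4, so 4 affirmative votes are needed; 4 voted in favor. Satisfied.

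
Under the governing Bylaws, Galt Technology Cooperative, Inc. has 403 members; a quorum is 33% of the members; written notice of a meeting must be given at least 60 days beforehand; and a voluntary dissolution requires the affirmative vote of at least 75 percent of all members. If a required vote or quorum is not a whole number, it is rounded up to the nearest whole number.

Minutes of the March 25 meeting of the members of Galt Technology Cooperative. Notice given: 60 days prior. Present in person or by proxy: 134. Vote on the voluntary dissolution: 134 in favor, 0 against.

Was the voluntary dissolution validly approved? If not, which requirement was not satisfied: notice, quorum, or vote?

Invalid — vote requirement not satisfied.

Notice: 60 days given; 60 required. Satisfied.
Quorum: 33% of 403 = 132.99, rounded up to 133; 134 present. Satisfied.
Vote: requires three-fourths of all members (403); 3/4 of 403 = 302.25, rounded up to 303, so 303 needed; 134 in favor. Not satisfied.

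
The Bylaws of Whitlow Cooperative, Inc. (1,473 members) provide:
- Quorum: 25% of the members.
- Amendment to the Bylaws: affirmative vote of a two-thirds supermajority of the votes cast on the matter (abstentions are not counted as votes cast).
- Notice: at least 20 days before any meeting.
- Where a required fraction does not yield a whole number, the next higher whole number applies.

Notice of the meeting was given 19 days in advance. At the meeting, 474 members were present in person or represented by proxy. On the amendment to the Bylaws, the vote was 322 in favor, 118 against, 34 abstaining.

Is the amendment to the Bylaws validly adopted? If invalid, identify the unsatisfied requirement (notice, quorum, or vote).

Notice: 19 days given; 20 required. Not satisfied.
Quorum: 25% of 1,473 = 368.25, rounded up to 369; 474 present. Satisfied.
Vote: requires two-thirds of the votes cast (474 − 34 abstaining = 440); 2/3 of 440 = 293.33, rounded up to 294, so 294 needed; 322 in favor. Satisfied.

Invalid — notice requirement not satisfied.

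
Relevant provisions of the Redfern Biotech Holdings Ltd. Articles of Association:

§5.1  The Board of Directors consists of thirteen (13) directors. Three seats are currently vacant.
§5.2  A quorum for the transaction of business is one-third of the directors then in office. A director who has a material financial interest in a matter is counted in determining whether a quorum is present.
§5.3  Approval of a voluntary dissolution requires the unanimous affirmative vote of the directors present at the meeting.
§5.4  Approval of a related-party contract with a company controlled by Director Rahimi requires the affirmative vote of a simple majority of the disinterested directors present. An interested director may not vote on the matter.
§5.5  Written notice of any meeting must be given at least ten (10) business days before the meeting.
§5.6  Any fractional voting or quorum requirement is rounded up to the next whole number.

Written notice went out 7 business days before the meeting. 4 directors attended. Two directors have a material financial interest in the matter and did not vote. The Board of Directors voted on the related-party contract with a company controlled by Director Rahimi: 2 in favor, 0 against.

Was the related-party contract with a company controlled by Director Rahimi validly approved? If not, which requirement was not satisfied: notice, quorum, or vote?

Notice: 7 business days given; 10 required (7 < 10). Not satisfied.
Quorum: 4 present (interested directors count toward quorum); quorum is 4. Satisfied.
Vote: the related-party contract with a company controlled by Director Rahimi requires a majority of the disinterested directors present (4 − 2 = 2). A majority of 2 is 2, so 2 affirmative votes are needed; 2 voted in favor. Satisfied.

Invalid — notice requirement not satisfied.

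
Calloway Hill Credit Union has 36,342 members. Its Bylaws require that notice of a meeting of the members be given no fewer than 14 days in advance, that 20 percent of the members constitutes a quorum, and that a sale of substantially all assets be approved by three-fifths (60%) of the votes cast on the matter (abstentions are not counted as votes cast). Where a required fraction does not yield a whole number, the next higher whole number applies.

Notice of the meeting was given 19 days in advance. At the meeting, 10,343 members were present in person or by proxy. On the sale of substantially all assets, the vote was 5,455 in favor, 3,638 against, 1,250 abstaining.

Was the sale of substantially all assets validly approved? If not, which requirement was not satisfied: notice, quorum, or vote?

Notice: 19 days given; 14 required. Satisfied.
Quorum: 20% of 36,342 = 7,268.40, rounded up to 7,269; 10,343 present. Satisfied.
Vote: requires three-fifths of the votes cast (10,343 − 1,250 abstaining = 9,093); 3/5 of 9093 = 5455.80, rounded up to 5456, so 5,456 needed; 5,455 in favor. Not satisfied.

Invalid — vote requirement not satisfied.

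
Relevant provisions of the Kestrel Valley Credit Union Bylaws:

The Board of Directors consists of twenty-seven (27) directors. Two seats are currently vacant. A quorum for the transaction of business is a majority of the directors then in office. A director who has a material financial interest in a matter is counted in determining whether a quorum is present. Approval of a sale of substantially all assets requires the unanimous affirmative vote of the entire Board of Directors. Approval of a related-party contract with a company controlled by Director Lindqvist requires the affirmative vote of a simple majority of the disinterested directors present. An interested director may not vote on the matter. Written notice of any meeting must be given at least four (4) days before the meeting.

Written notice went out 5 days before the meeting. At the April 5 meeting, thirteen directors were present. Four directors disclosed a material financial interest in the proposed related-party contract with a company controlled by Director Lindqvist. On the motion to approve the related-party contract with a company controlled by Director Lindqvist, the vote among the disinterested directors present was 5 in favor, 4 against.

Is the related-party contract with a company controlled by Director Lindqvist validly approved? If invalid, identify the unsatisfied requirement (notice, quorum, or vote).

Notice: 5 days given; 4 required (5 ≥ 4). Satisfied.
Quorum: 13 present (interested directors count toward quorum); quorum is 13. Satisfied.
Vote: the related-party contract with a company controlled by Director Lindqvist requires a majority of the disinterested directors present (13 − 4 = 9). A majority of 9 is 5, so 5 affirmative votes are needed; 5 voted in favor. Satisfied.

Valid — all requirements satisfied.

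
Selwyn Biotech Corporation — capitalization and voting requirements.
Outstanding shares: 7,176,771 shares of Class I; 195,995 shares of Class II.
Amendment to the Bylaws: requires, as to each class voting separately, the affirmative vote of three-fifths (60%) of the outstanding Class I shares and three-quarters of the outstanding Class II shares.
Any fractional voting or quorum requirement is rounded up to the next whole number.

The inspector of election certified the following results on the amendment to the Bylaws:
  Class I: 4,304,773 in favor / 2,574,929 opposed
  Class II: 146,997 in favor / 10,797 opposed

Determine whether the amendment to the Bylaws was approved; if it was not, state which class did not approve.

Class I: 3/5 of 7176771 = 4306062.60, rounded up to 4306063; 4,306,063 required, 4,304,773 in favor — not approved.
Class II: 3/4 of 195995 = 146996.25, rounded up to 146997; 146,997 required, 146,997 in favor — approved.

Not approved — the Class I shares did not give the required vote.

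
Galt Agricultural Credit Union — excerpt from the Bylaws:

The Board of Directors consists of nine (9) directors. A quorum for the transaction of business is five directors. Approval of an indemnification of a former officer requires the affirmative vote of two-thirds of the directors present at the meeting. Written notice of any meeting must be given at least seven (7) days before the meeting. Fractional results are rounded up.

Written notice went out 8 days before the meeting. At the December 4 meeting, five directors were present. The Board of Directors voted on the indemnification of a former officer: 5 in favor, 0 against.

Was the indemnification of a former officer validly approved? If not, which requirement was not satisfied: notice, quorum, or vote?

Notice: 8 days given; 7 required (8 ≥ 7). Satisfied.
Quorum: 5 present; quorum is 5. Satisfied.
Vote: the indemnification of a former officer requires two-thirds of the directors present (5). 2/3 of 5 = 3.33, rounded up to 4, so 4 affirmative votes are needed; 5 voted in favor. Satisfied.

Valid — all requirements satisfied.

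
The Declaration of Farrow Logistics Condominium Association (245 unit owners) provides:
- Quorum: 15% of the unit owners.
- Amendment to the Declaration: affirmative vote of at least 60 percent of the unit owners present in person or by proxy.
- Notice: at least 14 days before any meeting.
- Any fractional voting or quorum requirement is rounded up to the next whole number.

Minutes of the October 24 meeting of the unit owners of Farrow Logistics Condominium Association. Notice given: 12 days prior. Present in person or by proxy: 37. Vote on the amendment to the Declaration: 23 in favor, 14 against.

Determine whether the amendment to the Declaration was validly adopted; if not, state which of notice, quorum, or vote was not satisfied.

Invalid — notice requirement not satisfied.

Notice: 12 days given; 14 required. Not satisfied.
Quorum: 15% of 245 = 36.75, rounded up to 37; 37 present. Satisfied.
Vote: requires three-fifths of those present (37); 3/5 of 37 = 22.20, rounded up to 23, so 23 needed; 23 in favor. Satisfied.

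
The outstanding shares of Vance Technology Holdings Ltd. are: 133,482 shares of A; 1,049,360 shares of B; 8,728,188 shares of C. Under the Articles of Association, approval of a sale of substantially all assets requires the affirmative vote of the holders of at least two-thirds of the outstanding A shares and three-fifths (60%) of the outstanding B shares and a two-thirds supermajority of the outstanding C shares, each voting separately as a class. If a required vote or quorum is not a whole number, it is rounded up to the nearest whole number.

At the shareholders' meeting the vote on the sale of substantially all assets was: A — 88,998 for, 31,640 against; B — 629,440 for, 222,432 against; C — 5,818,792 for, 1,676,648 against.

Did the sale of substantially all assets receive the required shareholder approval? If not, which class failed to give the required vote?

Not approved — the B shares did not give the required vote.

A: 2/3 of 133482 = 88988; 88,988 required, 88,998 in favor — approved.
B: 3/5 of 1049360 = 629616; 629,616 required, 629,440 in favor — not approved.
C: 2/3 of 8728188 = 5818792; 5,818,792 required, 5,818,792 in favor — approved.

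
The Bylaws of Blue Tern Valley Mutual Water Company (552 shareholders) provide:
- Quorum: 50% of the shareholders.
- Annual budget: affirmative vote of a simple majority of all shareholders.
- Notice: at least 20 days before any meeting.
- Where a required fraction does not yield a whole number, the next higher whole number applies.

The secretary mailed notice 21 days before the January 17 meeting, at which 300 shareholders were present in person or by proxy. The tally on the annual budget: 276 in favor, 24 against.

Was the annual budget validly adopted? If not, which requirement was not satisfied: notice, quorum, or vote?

Invalid — vote requirement not satisfied.

Notice: 21 days given; 20 required. Satisfied.
Quorum: 50% of 552 = 276; 300 present. Satisfied.
Vote: requires a majority of all shareholders (552); a majority of 552 is 277, so 277 needed; 276 in favor. Not satisfied.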